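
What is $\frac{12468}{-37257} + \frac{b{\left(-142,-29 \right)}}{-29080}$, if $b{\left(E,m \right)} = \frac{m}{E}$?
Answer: $- \frac{17161980311}{51282521840} \approx -0.33466$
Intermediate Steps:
$\frac{12468}{-37257} + \frac{b{\left(-142,-29 \right)}}{-29080} = \frac{12468}{-37257} + \frac{\left(-29\right) \frac{1}{-142}}{-29080} = 12468 \left(- \frac{1}{37257}\right) + \left(-29\right) \left(- \frac{1}{142}\right) \left(- \frac{1}{29080}\right) = - \frac{4156}{12419} + \frac{29}{142} \left(- \frac{1}{29080}\right) = - \frac{4156}{12419} - \frac{29}{4129360} = - \frac{17161980311}{51282521840}$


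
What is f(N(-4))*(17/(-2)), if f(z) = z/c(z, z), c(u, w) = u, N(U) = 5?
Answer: -17/2 ≈ -8.5000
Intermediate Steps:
f(z) = 1 (f(z) = z/z = 1)
f(N(-4))*(17/(-2)) = 1*(17/(-2)) = 1*(17*(-½)) = 1*(-17/2) = -17/2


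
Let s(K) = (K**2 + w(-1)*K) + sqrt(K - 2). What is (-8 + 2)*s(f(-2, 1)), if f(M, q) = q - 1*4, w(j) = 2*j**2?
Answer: -18 - 6*I*sqrt(5) ≈ -18.0 - 13.416*I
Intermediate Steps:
f(M, q) = -4 + q (f(M, q) = q - 4 = -4 + q)
s(K) = K**2 + sqrt(-2 + K) + 2*K (s(K) = (K**2 + (2*(-1)**2)*K) + sqrt(K - 2) = (K**2 + (2*1)*K) + sqrt(-2 + K) = (K**2 + 2*K) + sqrt(-2 + K) = K**2 + sqrt(-2 + K) + 2*K)
(-8 + 2)*s(f(-2, 1)) = (-8 + 2)*((-4 + 1)**2 + sqrt(-2 + (-4 + 1)) + 2*(-4 + 1)) = -6*((-3)**2 + sqrt(-2 - 3) + 2*(-3)) = -6*(9 + sqrt(-5) - 6) = -6*(9 + I*sqrt(5) - 6) = -6*(3 + I*sqrt(5)) = -18 - 6*I*sqrt(5)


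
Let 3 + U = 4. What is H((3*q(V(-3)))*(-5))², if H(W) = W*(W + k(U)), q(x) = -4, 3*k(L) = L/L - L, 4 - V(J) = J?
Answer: 12960000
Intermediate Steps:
U = 1 (U = -3 + 4 = 1)
V(J) = 4 - J
k(L) = ⅓ - L/3 (k(L) = (L/L - L)/3 = (1 - L)/3 = ⅓ - L/3)
H(W) = W² (H(W) = W*(W + (⅓ - ⅓*1)) = W*(W + (⅓ - ⅓)) = W*(W + 0) = W*W = W²)
H((3*q(V(-3)))*(-5))² = (((3*(-4))*(-5))²)² = ((-12*(-5))²)² = (60²)² = 3600² = 12960000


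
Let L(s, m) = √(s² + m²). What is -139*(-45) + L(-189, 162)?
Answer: 6255 + 27*√85 ≈ 6503.9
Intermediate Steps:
L(s, m) = √(m² + s²)
-139*(-45) + L(-189, 162) = -139*(-45) + √(162² + (-189)²) = 6255 + √(26244 + 35721) = 6255 + √61965 = 6255 + 27*√85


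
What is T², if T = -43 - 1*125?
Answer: 28224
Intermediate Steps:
T = -168 (T = -43 - 125 = -168)
T² = (-168)² = 28224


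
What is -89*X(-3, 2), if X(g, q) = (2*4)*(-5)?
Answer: 3560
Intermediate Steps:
X(g, q) = -40 (X(g, q) = 8*(-5) = -40)
-89*X(-3, 2) = -89*(-40) = 3560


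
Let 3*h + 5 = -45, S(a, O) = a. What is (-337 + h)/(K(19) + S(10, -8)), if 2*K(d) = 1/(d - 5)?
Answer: -29708/843 ≈ -35.241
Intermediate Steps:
K(d) = 1/(2*(-5 + d)) (K(d) = 1/(2*(d - 5)) = 1/(2*(-5 + d)))
h = -50/3 (h = -5/3 + (1/3)*(-45) = -5/3 - 15 = -50/3 ≈ -16.667)
(-337 + h)/(K(19) + S(10, -8)) = (-337 - 50/3)/(1/(2*(-5 + 19)) + 10) = -1061/(3*((1/2)/14 + 10)) = -1061/(3*((1/2)*(1/14) + 10)) = -1061/(3*(1/28 + 10)) = -1061/(3*281/28) = -1061/3*28/281 = -29708/843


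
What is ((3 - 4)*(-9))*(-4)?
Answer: -36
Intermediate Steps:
((3 - 4)*(-9))*(-4) = -1*(-9)*(-4) = 9*(-4) = -36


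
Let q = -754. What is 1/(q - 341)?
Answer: -1/1095 ≈ -0.00091324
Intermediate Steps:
1/(q - 341) = 1/(-754 - 341) = 1/(-1095) = -1/1095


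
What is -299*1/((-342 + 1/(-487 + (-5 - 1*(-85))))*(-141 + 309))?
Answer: 121693/23384760 ≈ 0.0052039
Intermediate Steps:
-299*1/((-342 + 1/(-487 + (-5 - 1*(-85))))*(-141 + 309)) = -299*1/(168*(-342 + 1/(-487 + (-5 + 85)))) = -299*1/(168*(-342 + 1/(-487 + 80))) = -299*1/(168*(-342 + 1/(-407))) = -299*1/(168*(-342 - 1/407)) = -299/((-139195/407*168)) = -299/(-23384760/407) = -299*(-407/23384760) = 121693/23384760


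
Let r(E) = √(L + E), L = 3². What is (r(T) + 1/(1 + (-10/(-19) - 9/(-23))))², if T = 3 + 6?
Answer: 12831361/702244 + 1311*√2/419 ≈ 22.697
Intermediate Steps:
L = 9
T = 9
r(E) = √(9 + E)
(r(T) + 1/(1 + (-10/(-19) - 9/(-23))))² = (√(9 + 9) + 1/(1 + (-10/(-19) - 9/(-23))))² = (√18 + 1/(1 + (-10*(-1/19) - 9*(-1/23))))² = (3*√2 + 1/(1 + (10/19 + 9/23)))² = (3*√2 + 1/(1 + 401/437))² = (3*√2 + 1/(838/437))² = (3*√2 + 437/838)² = (437/838 + 3*√2)²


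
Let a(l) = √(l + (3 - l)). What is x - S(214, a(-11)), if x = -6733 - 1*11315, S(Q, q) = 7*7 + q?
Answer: -18097 - √3 ≈ -18099.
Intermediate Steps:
a(l) = √3
S(Q, q) = 49 + q
x = -18048 (x = -6733 - 11315 = -18048)
x - S(214, a(-11)) = -18048 - (49 + √3) = -18048 + (-49 - √3) = -18097 - √3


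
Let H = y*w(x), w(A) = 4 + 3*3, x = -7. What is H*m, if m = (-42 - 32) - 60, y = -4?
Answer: 6968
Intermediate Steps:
w(A) = 13 (w(A) = 4 + 9 = 13)
H = -52 (H = -4*13 = -52)
m = -134 (m = -74 - 60 = -134)
H*m = -52*(-134) = 6968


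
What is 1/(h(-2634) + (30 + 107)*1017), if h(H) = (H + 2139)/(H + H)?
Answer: 1756/244661889 ≈ 7.1773e-6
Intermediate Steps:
h(H) = (2139 + H)/(2*H) (h(H) = (2139 + H)/((2*H)) = (2139 + H)*(1/(2*H)) = (2139 + H)/(2*H))
1/(h(-2634) + (30 + 107)*1017) = 1/((½)*(2139 - 2634)/(-2634) + (30 + 107)*1017) = 1/((½)*(-1/2634)*(-495) + 137*1017) = 1/(165/1756 + 139329) = 1/(244661889/1756) = 1756/244661889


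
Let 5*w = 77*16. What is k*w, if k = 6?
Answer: 7392/5 ≈ 1478.4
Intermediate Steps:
w = 1232/5 (w = (77*16)/5 = (1/5)*1232 = 1232/5 ≈ 246.40)
k*w = 6*(1232/5) = 7392/5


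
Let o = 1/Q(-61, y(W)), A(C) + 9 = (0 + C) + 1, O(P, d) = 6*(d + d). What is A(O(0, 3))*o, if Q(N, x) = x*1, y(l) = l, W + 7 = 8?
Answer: 28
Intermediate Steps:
W = 1 (W = -7 + 8 = 1)
O(P, d) = 12*d (O(P, d) = 6*(2*d) = 12*d)
Q(N, x) = x
A(C) = -8 + C (A(C) = -9 + ((0 + C) + 1) = -9 + (C + 1) = -9 + (1 + C) = -8 + C)
o = 1 (o = 1/1 = 1)
A(O(0, 3))*o = (-8 + 12*3)*1 = (-8 + 36)*1 = 28*1 = 28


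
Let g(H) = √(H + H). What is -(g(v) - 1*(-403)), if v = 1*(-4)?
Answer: -403 - 2*I*√2 ≈ -403.0 - 2.8284*I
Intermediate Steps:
v = -4
g(H) = √2*√H (g(H) = √(2*H) = √2*√H)
-(g(v) - 1*(-403)) = -(√2*√(-4) - 1*(-403)) = -(√2*(2*I) + 403) = -(2*I*√2 + 403) = -(403 + 2*I*√2) = -403 - 2*I*√2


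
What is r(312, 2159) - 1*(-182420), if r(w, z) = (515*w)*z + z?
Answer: 347092699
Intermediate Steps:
r(w, z) = z + 515*w*z (r(w, z) = 515*w*z + z = z + 515*w*z)
r(312, 2159) - 1*(-182420) = 2159*(1 + 515*312) - 1*(-182420) = 2159*(1 + 160680) + 182420 = 2159*160681 + 182420 = 346910279 + 182420 = 347092699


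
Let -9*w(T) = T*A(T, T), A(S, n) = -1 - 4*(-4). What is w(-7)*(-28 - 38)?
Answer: -770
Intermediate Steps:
A(S, n) = 15 (A(S, n) = -1 + 16 = 15)
w(T) = -5*T/3 (w(T) = -T*15/9 = -5*T/3)
w(-7)*(-28 - 38) = (-5/3*(-7))*(-28 - 38) = (35/3)*(-66) = -770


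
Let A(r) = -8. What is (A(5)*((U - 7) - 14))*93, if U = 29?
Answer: -5952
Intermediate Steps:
(A(5)*((U - 7) - 14))*93 = -8*((29 - 7) - 14)*93 = -8*(22 - 14)*93 = -8*8*93 = -64*93 = -5952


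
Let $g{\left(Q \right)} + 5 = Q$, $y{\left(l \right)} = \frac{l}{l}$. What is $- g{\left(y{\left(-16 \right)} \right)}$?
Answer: $4$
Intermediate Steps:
$y{\left(l \right)} = 1$
$g{\left(Q \right)} = -5 + Q$
$- g{\left(y{\left(-16 \right)} \right)} = - (-5 + 1) = \left(-1\right) \left(-4\right) = 4$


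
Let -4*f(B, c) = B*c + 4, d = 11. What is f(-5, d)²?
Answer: 2601/16 ≈ 162.56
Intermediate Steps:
f(B, c) = -1 - B*c/4 (f(B, c) = -(B*c + 4)/4 = -(4 + B*c)/4 = -1 - B*c/4)
f(-5, d)² = (-1 - ¼*(-5)*11)² = (-1 + 55/4)² = (51/4)² = 2601/16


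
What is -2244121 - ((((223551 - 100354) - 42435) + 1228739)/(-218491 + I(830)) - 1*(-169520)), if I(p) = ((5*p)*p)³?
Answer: -98639586214840288767473770/40867546671124781509 ≈ -2.4136e+6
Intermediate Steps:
I(p) = 125*p⁶ (I(p) = (5*p²)³ = 125*p⁶)
-2244121 - ((((223551 - 100354) - 42435) + 1228739)/(-218491 + I(830)) - 1*(-169520)) = -2244121 - ((((223551 - 100354) - 42435) + 1228739)/(-218491 + 125*830⁶) - 1*(-169520)) = -2244121 - (((123197 - 42435) + 1228739)/(-218491 + 125*326940373369000000) + 169520) = -2244121 - ((80762 + 1228739)/(-218491 + 40867546671125000000) + 169520) = -2244121 - (1309501/40867546671124781509 + 169520) = -2244121 - 1*6927866511689072962715181/40867546671124781509 = -2244121 - 6927866511689072962715181/40867546671124781509 = -98639586214840288767473770/40867546671124781509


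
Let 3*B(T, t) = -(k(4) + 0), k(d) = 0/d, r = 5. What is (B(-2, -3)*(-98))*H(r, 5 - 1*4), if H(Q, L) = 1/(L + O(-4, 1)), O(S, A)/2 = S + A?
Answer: 0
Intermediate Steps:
k(d) = 0
O(S, A) = 2*A + 2*S (O(S, A) = 2*(S + A) = 2*(A + S) = 2*A + 2*S)
B(T, t) = 0 (B(T, t) = (-(0 + 0))/3 = (-1*0)/3 = (⅓)*0 = 0)
H(Q, L) = 1/(-6 + L) (H(Q, L) = 1/(L + (2*1 + 2*(-4))) = 1/(L + (2 - 8)) = 1/(L - 6) = 1/(-6 + L))
(B(-2, -3)*(-98))*H(r, 5 - 1*4) = (0*(-98))/(-6 + (5 - 1*4)) = 0/(-6 + (5 - 4)) = 0/(-6 + 1) = 0/(-5) = 0*(-⅕) = 0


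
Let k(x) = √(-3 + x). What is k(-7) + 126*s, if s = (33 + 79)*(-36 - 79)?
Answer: -1622880 + I*√10 ≈ -1.6229e+6 + 3.1623*I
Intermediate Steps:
s = -12880 (s = 112*(-115) = -12880)
k(-7) + 126*s = √(-3 - 7) + 126*(-12880) = √(-10) - 1622880 = I*√10 - 1622880 = -1622880 + I*√10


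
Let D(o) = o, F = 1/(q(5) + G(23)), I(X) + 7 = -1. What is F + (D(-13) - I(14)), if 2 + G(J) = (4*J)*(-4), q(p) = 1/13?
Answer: -24058/4809 ≈ -5.0027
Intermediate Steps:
I(X) = -8 (I(X) = -7 - 1 = -8)
q(p) = 1/13
G(J) = -2 - 16*J (G(J) = -2 + (4*J)*(-4) = -2 - 16*J)
F = -13/4809 (F = 1/(1/13 + (-2 - 16*23)) = 1/(1/13 + (-2 - 368)) = 1/(1/13 - 370) = 1/(-4809/13) = -13/4809 ≈ -0.0027033)
F + (D(-13) - I(14)) = -13/4809 + (-13 - 1*(-8)) = -13/4809 + (-13 + 8) = -13/4809 - 5 = -24058/4809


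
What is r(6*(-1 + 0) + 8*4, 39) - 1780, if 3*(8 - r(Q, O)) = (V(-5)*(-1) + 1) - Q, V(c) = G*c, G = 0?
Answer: -5291/3 ≈ -1763.7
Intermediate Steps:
V(c) = 0 (V(c) = 0*c = 0)
r(Q, O) = 23/3 + Q/3 (r(Q, O) = 8 - ((0*(-1) + 1) - Q)/3 = 8 - ((0 + 1) - Q)/3 = 8 - (1 - Q)/3 = 8 + (-1/3 + Q/3) = 23/3 + Q/3)
r(6*(-1 + 0) + 8*4, 39) - 1780 = (23/3 + (6*(-1 + 0) + 8*4)/3) - 1780 = (23/3 + (6*(-1) + 32)/3) - 1780 = (23/3 + (-6 + 32)/3) - 1780 = (23/3 + (1/3)*26) - 1780 = (23/3 + 26/3) - 1780 = 49/3 - 1780 = -5291/3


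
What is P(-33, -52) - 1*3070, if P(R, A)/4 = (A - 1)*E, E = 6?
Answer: -4342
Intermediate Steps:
P(R, A) = -24 + 24*A (P(R, A) = 4*((A - 1)*6) = 4*((-1 + A)*6) = 4*(-6 + 6*A) = -24 + 24*A)
P(-33, -52) - 1*3070 = (-24 + 24*(-52)) - 1*3070 = (-24 - 1248) - 3070 = -1272 - 3070 = -4342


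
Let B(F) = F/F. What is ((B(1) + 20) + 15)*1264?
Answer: 45504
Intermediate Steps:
B(F) = 1
((B(1) + 20) + 15)*1264 = ((1 + 20) + 15)*1264 = (21 + 15)*1264 = 36*1264 = 45504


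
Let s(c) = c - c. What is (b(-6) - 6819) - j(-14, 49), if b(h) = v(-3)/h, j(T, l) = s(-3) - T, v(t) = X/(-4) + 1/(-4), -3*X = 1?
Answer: -245987/36 ≈ -6833.0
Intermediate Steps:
X = -1/3 (X = -1/3*1 = -1/3 ≈ -0.33333)
s(c) = 0
v(t) = -1/6 (v(t) = -1/3/(-4) + 1/(-4) = -1/3*(-1/4) + 1*(-1/4) = 1/12 - 1/4 = -1/6)
j(T, l) = -T (j(T, l) = 0 - T = -T)
b(h) = -1/(6*h)
(b(-6) - 6819) - j(-14, 49) = (-1/6/(-6) - 6819) - (-1)*(-14) = (-1/6*(-1/6) - 6819) - 1*14 = (1/36 - 6819) - 14 = -245483/36 - 14 = -245987/36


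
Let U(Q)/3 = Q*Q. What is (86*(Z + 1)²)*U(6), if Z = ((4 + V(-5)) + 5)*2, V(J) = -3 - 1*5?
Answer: 83592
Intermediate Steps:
V(J) = -8 (V(J) = -3 - 5 = -8)
U(Q) = 3*Q² (U(Q) = 3*(Q*Q) = 3*Q²)
Z = 2 (Z = ((4 - 8) + 5)*2 = (-4 + 5)*2 = 1*2 = 2)
(86*(Z + 1)²)*U(6) = (86*(2 + 1)²)*(3*6²) = (86*3²)*(3*36) = (86*9)*108 = 774*108 = 83592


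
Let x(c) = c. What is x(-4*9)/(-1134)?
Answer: 2/63 ≈ 0.031746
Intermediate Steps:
x(-4*9)/(-1134) = -4*9/(-1134) = -36*(-1/1134) = 2/63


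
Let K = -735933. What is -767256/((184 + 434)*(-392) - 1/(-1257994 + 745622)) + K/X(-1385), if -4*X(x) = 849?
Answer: 121908352243290020/35127429118373 ≈ 3470.5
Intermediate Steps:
X(x) = -849/4 (X(x) = -¼*849 = -849/4)
-767256/((184 + 434)*(-392) - 1/(-1257994 + 745622)) + K/X(-1385) = -767256/((184 + 434)*(-392) - 1/(-1257994 + 745622)) - 735933/(-849/4) = -767256/(618*(-392) - 1/(-512372)) - 735933*(-4/849) = -767256/(-242256 - 1*(-1/512372)) + 981244/283 = -767256/(-242256 + 1/512372) + 981244/283 = -767256/(-124125191231/512372) + 981244/283 = -767256*(-512372/124125191231) + 981244/283 = 393120491232/124125191231 + 981244/283 = 121908352243290020/35127429118373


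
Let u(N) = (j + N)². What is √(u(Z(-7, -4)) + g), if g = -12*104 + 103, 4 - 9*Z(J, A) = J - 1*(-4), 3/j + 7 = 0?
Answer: I*√4544021/63 ≈ 33.836*I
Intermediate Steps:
j = -3/7 (j = 3/(-7 + 0) = 3/(-7) = 3*(-⅐) = -3/7 ≈ -0.42857)
Z(J, A) = -J/9 (Z(J, A) = 4/9 - (J - 1*(-4))/9 = 4/9 - (J + 4)/9 = 4/9 - (4 + J)/9 = 4/9 + (-4/9 - J/9) = -J/9)
u(N) = (-3/7 + N)²
g = -1145 (g = -1248 + 103 = -1145)
√(u(Z(-7, -4)) + g) = √((-3 + 7*(-⅑*(-7)))²/49 - 1145) = √((-3 + 7*(7/9))²/49 - 1145) = √((-3 + 49/9)²/49 - 1145) = √((22/9)²/49 - 1145) = √((1/49)*(484/81) - 1145) = √(484/3969 - 1145) = √(-4544021/3969) = I*√4544021/63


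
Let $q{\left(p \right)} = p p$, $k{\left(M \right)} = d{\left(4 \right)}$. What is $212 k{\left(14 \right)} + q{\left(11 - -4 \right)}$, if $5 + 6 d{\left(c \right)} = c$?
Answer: $\frac{569}{3} \approx 189.67$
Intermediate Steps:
$d{\left(c \right)} = - \frac{5}{6} + \frac{c}{6}$
$k{\left(M \right)} = - \frac{1}{6}$ ($k{\left(M \right)} = - \frac{5}{6} + \frac{1}{6} \cdot 4 = - \frac{5}{6} + \frac{2}{3} = - \frac{1}{6}$)
$q{\left(p \right)} = p^{2}$
$212 k{\left(14 \right)} + q{\left(11 - -4 \right)} = 212 \left(- \frac{1}{6}\right) + \left(11 - -4\right)^{2} = - \frac{106}{3} + \left(11 + 4\right)^{2} = - \frac{106}{3} + 15^{2} = - \frac{106}{3} + 225 = \frac{569}{3}$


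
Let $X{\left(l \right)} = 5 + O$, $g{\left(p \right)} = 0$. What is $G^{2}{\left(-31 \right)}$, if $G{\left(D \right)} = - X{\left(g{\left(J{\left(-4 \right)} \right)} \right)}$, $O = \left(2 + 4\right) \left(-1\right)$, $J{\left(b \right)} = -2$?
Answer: $1$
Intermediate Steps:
$O = -6$ ($O = 6 \left(-1\right) = -6$)
$X{\left(l \right)} = -1$ ($X{\left(l \right)} = 5 - 6 = -1$)
$G{\left(D \right)} = 1$ ($G{\left(D \right)} = \left(-1\right) \left(-1\right) = 1$)
$G^{2}{\left(-31 \right)} = 1^{2} = 1$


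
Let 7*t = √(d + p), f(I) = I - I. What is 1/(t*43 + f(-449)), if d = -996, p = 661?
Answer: -7*I*√335/14405 ≈ -0.0088942*I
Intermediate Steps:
f(I) = 0
t = I*√335/7 (t = √(-996 + 661)/7 = √(-335)/7 = (I*√335)/7 = I*√335/7 ≈ 2.6147*I)
1/(t*43 + f(-449)) = 1/((I*√335/7)*43 + 0) = 1/(43*I*√335/7 + 0) = 1/(43*I*√335/7) = -7*I*√335/14405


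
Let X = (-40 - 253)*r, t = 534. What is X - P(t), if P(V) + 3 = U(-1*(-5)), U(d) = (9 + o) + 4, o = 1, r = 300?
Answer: -87911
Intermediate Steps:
X = -87900 (X = (-40 - 253)*300 = -293*300 = -87900)
U(d) = 14 (U(d) = (9 + 1) + 4 = 10 + 4 = 14)
P(V) = 11 (P(V) = -3 + 14 = 11)
X - P(t) = -87900 - 1*11 = -87900 - 11 = -87911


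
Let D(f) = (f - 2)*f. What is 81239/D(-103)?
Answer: 81239/10815 ≈ 7.5117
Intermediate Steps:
D(f) = f*(-2 + f) (D(f) = (-2 + f)*f = f*(-2 + f))
81239/D(-103) = 81239/((-103*(-2 - 103))) = 81239/((-103*(-105))) = 81239/10815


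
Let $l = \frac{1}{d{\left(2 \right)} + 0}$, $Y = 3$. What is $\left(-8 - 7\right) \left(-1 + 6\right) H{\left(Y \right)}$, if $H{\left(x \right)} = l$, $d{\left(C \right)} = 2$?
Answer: $- \frac{75}{2} \approx -37.5$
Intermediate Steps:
$l = \frac{1}{2}$ ($l = \frac{1}{2 + 0} = \frac{1}{2} \approx 0.5$)
$H{\left(x \right)} = \frac{1}{2}$
$\left(-8 - 7\right) \left(-1 + 6\right) H{\left(Y \right)} = \left(-8 - 7\right) \left(-1 + 6\right) \frac{1}{2} = \left(-15\right) 5 \cdot \frac{1}{2} = \left(-75\right) \frac{1}{2} = - \frac{75}{2}$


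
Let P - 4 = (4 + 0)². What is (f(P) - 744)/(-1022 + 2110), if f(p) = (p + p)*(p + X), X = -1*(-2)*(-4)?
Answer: -33/136 ≈ -0.24265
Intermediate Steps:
X = -8 (X = 2*(-4) = -8)
P = 20 (P = 4 + (4 + 0)² = 4 + 4² = 4 + 16 = 20)
f(p) = 2*p*(-8 + p) (f(p) = (p + p)*(p - 8) = (2*p)*(-8 + p) = 2*p*(-8 + p))
(f(P) - 744)/(-1022 + 2110) = (2*20*(-8 + 20) - 744)/(-1022 + 2110) = (2*20*12 - 744)/1088 = (480 - 744)*(1/1088) = -264*1/1088 = -33/136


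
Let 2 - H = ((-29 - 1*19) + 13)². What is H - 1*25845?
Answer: -27068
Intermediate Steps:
H = -1223 (H = 2 - ((-29 - 1*19) + 13)² = 2 - ((-29 - 19) + 13)² = 2 - (-48 + 13)² = 2 - 1*(-35)² = 2 - 1*1225 = 2 - 1225 = -1223)
H - 1*25845 = -1223 - 1*25845 = -1223 - 25845 = -27068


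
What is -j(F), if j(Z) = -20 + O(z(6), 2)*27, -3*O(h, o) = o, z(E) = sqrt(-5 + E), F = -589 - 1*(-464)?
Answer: 38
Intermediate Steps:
F = -125 (F = -589 + 464 = -125)
O(h, o) = -o/3
j(Z) = -38 (j(Z) = -20 - 1/3*2*27 = -20 - 2/3*27 = -20 - 18 = -38)
-j(F) = -1*(-38) = 38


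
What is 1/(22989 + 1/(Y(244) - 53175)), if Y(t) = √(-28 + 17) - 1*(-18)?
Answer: 64959250793583/1493348215271653315 + I*√11/1493348215271653315 ≈ 4.3499e-5 + 2.2209e-18*I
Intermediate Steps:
Y(t) = 18 + I*√11 (Y(t) = √(-11) + 18 = I*√11 + 18 = 18 + I*√11)
1/(22989 + 1/(Y(244) - 53175)) = 1/(22989 + 1/((18 + I*√11) - 53175)) = 1/(22989 + 1/(-53157 + I*√11))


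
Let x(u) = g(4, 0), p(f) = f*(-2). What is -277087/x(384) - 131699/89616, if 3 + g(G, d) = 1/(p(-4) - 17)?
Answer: 55869792439/627312 ≈ 89062.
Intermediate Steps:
p(f) = -2*f
g(G, d) = -28/9 (g(G, d) = -3 + 1/(-2*(-4) - 17) = -3 + 1/(8 - 17) = -3 + 1/(-9) = -3 - 1/9 = -28/9)
x(u) = -28/9
-277087/x(384) - 131699/89616 = -277087/(-28/9) - 131699/89616 = -277087*(-9/28) - 131699*1/89616 = 2493783/28 - 131699/89616 = 55869792439/627312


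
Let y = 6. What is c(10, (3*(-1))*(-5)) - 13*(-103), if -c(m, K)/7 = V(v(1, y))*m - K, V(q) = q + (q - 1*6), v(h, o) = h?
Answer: 1724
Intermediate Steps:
V(q) = -6 + 2*q (V(q) = q + (q - 6) = q + (-6 + q) = -6 + 2*q)
c(m, K) = 7*K + 28*m (c(m, K) = -7*((-6 + 2*1)*m - K) = -7*((-6 + 2)*m - K) = -7*(-4*m - K) = -7*(-K - 4*m) = 7*K + 28*m)
c(10, (3*(-1))*(-5)) - 13*(-103) = (7*((3*(-1))*(-5)) + 28*10) - 13*(-103) = (7*(-3*(-5)) + 280) + 1339 = (7*15 + 280) + 1339 = (105 + 280) + 1339 = 385 + 1339 = 1724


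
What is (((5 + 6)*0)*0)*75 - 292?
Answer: -292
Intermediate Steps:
(((5 + 6)*0)*0)*75 - 292 = ((11*0)*0)*75 - 292 = (0*0)*75 - 292 = 0*75 - 292 = 0 - 292 = -292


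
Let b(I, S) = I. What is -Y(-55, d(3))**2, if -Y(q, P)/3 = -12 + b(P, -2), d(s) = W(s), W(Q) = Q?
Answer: -729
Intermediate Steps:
d(s) = s
Y(q, P) = 36 - 3*P (Y(q, P) = -3*(-12 + P) = 36 - 3*P)
-Y(-55, d(3))**2 = -(36 - 3*3)**2 = -(36 - 9)**2 = -1*27**2 = -1*729 = -729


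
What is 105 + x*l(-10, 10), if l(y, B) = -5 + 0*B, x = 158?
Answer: -685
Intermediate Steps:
l(y, B) = -5 (l(y, B) = -5 + 0 = -5)
105 + x*l(-10, 10) = 105 + 158*(-5) = 105 - 790 = -685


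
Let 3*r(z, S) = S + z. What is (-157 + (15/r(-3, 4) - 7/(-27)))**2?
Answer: 9102289/729 ≈ 12486.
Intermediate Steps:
r(z, S) = S/3 + z/3 (r(z, S) = (S + z)/3 = S/3 + z/3)
(-157 + (15/r(-3, 4) - 7/(-27)))**2 = (-157 + (15/((1/3)*4 + (1/3)*(-3)) - 7/(-27)))**2 = (-157 + (15/(4/3 - 1) - 7*(-1/27)))**2 = (-157 + (15/(1/3) + 7/27))**2 = (-157 + (15*3 + 7/27))**2 = (-157 + (45 + 7/27))**2 = (-157 + 1222/27)**2 = (-3017/27)**2 = 9102289/729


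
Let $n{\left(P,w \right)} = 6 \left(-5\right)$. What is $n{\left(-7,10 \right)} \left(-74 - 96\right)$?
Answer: $5100$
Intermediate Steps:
$n{\left(P,w \right)} = -30$
$n{\left(-7,10 \right)} \left(-74 - 96\right) = - 30 \left(-74 - 96\right) = \left(-30\right) \left(-170\right) = 5100$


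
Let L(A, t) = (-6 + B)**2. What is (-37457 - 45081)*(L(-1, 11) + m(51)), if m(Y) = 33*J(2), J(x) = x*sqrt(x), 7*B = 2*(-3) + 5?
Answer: -152612762/49 - 5447508*sqrt(2) ≈ -1.0818e+7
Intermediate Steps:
B = -1/7 (B = (2*(-3) + 5)/7 = (-6 + 5)/7 = (1/7)*(-1) = -1/7 ≈ -0.14286)
J(x) = x**(3/2)
m(Y) = 66*sqrt(2) (m(Y) = 33*2**(3/2) = 33*(2*sqrt(2)) = 66*sqrt(2))
L(A, t) = 1849/49 (L(A, t) = (-6 - 1/7)**2 = (-43/7)**2 = 1849/49)
(-37457 - 45081)*(L(-1, 11) + m(51)) = (-37457 - 45081)*(1849/49 + 66*sqrt(2)) = -82538*(1849/49 + 66*sqrt(2)) = -152612762/49 - 5447508*sqrt(2)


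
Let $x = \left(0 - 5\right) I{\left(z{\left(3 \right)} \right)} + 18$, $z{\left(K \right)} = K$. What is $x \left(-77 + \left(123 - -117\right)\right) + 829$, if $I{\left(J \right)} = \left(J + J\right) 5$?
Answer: $-20687$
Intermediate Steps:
$I{\left(J \right)} = 10 J$ ($I{\left(J \right)} = 2 J 5 = 10 J$)
$x = -132$ ($x = \left(0 - 5\right) 10 \cdot 3 + 18 = \left(-5\right) 30 + 18 = -150 + 18 = -132$)
$x \left(-77 + \left(123 - -117\right)\right) + 829 = - 132 \left(-77 + \left(123 - -117\right)\right) + 829 = - 132 \left(-77 + \left(123 + 117\right)\right) + 829 = - 132 \left(-77 + 240\right) + 829 = \left(-132\right) 163 + 829 = -21516 + 829 = -20687$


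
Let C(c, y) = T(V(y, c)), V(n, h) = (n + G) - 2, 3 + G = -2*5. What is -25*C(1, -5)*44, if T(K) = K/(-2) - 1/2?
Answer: -10450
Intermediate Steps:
G = -13 (G = -3 - 2*5 = -3 - 10 = -13)
V(n, h) = -15 + n (V(n, h) = (n - 13) - 2 = (-13 + n) - 2 = -15 + n)
T(K) = -½ - K/2 (T(K) = K*(-½) - 1*½ = -K/2 - ½ = -½ - K/2)
C(c, y) = 7 - y/2 (C(c, y) = -½ - (-15 + y)/2 = -½ + (15/2 - y/2) = 7 - y/2)
-25*C(1, -5)*44 = -25*(7 - ½*(-5))*44 = -25*(7 + 5/2)*44 = -25*19/2*44 = -475/2*44 = -10450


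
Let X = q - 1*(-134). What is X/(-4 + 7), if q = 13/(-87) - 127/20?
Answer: 221851/5220 ≈ 42.500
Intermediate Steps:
q = -11309/1740 (q = 13*(-1/87) - 127*1/20 = -13/87 - 127/20 = -11309/1740 ≈ -6.4994)
X = 221851/1740 (X = -11309/1740 - 1*(-134) = -11309/1740 + 134 = 221851/1740 ≈ 127.50)
X/(-4 + 7) = 221851/(1740*(-4 + 7)) = (221851/1740)/3 = (221851/1740)*(⅓) = 221851/5220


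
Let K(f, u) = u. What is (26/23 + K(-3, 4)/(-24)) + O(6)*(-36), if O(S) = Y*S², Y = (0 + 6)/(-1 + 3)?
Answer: -536411/138 ≈ -3887.0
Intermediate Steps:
Y = 3 (Y = 6/2 = 6*(½) = 3)
O(S) = 3*S²
(26/23 + K(-3, 4)/(-24)) + O(6)*(-36) = (26/23 + 4/(-24)) + (3*6²)*(-36) = (26*(1/23) + 4*(-1/24)) + (3*36)*(-36) = (26/23 - ⅙) + 108*(-36) = 133/138 - 3888 = -536411/138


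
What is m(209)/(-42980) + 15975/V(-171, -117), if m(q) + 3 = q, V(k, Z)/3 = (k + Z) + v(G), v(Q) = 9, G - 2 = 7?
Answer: -38154329/1998570 ≈ -19.091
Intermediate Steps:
G = 9 (G = 2 + 7 = 9)
V(k, Z) = 27 + 3*Z + 3*k (V(k, Z) = 3*((k + Z) + 9) = 3*((Z + k) + 9) = 3*(9 + Z + k) = 27 + 3*Z + 3*k)
m(q) = -3 + q
m(209)/(-42980) + 15975/V(-171, -117) = (-3 + 209)/(-42980) + 15975/(27 + 3*(-117) + 3*(-171)) = 206*(-1/42980) + 15975/(27 - 351 - 513) = -103/21490 + 15975/(-837) = -103/21490 + 15975*(-1/837) = -103/21490 - 1775/93 = -38154329/1998570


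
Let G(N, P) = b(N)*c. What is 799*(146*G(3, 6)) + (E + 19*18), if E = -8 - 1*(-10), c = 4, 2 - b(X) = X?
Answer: -466272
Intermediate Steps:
b(X) = 2 - X
G(N, P) = 8 - 4*N (G(N, P) = (2 - N)*4 = 8 - 4*N)
E = 2 (E = -8 + 10 = 2)
799*(146*G(3, 6)) + (E + 19*18) = 799*(146*(8 - 4*3)) + (2 + 19*18) = 799*(146*(8 - 12)) + (2 + 342) = 799*(146*(-4)) + 344 = 799*(-584) + 344 = -466616 + 344 = -466272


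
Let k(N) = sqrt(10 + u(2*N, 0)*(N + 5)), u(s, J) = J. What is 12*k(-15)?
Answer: 12*sqrt(10) ≈ 37.947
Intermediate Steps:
k(N) = sqrt(10) (k(N) = sqrt(10 + 0*(N + 5)) = sqrt(10 + 0*(5 + N)) = sqrt(10 + 0) = sqrt(10))
12*k(-15) = 12*sqrt(10)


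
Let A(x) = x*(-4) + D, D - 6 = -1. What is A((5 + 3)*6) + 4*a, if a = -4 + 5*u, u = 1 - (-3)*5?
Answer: 117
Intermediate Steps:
D = 5 (D = 6 - 1 = 5)
A(x) = 5 - 4*x (A(x) = x*(-4) + 5 = -4*x + 5 = 5 - 4*x)
u = 16 (u = 1 - 1*(-15) = 1 + 15 = 16)
a = 76 (a = -4 + 5*16 = -4 + 80 = 76)
A((5 + 3)*6) + 4*a = (5 - 4*(5 + 3)*6) + 4*76 = (5 - 32*6) + 304 = (5 - 4*48) + 304 = (5 - 192) + 304 = -187 + 304 = 117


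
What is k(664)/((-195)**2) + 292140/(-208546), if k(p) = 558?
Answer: -3613496/2606825 ≈ -1.3862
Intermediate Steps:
k(664)/((-195)**2) + 292140/(-208546) = 558/((-195)**2) + 292140/(-208546) = 558/38025 + 292140*(-1/208546) = 558*(1/38025) - 146070/104273 = 62/4225 - 146070/104273 = -3613496/2606825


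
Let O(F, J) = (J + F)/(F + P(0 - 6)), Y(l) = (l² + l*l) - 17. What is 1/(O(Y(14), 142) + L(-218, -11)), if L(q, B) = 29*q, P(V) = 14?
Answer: -389/2458741 ≈ -0.00015821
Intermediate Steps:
Y(l) = -17 + 2*l² (Y(l) = (l² + l²) - 17 = 2*l² - 17 = -17 + 2*l²)
O(F, J) = (F + J)/(14 + F) (O(F, J) = (J + F)/(F + 14) = (F + J)/(14 + F))
1/(O(Y(14), 142) + L(-218, -11)) = 1/(((-17 + 2*14²) + 142)/(14 + (-17 + 2*14²)) + 29*(-218)) = 1/(((-17 + 2*196) + 142)/(14 + (-17 + 2*196)) - 6322) = 1/(((-17 + 392) + 142)/(14 + (-17 + 392)) - 6322) = 1/((375 + 142)/(14 + 375) - 6322) = 1/(517/389 - 6322) = 1/(-2458741/389) = -389/2458741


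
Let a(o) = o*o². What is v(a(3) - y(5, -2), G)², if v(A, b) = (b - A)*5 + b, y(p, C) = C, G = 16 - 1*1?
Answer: 3025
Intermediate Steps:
G = 15 (G = 16 - 1 = 15)
a(o) = o³
v(A, b) = -5*A + 6*b (v(A, b) = (-5*A + 5*b) + b = -5*A + 6*b)
v(a(3) - y(5, -2), G)² = (-5*(3³ - 1*(-2)) + 6*15)² = (-5*(27 + 2) + 90)² = (-5*29 + 90)² = (-145 + 90)² = (-55)² = 3025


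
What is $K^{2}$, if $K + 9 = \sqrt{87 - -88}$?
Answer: $256 - 90 \sqrt{7} \approx 17.882$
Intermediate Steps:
$K = -9 + 5 \sqrt{7}$ ($K = -9 + \sqrt{87 - -88} = -9 + \sqrt{87 + 88} = -9 + \sqrt{175} = -9 + 5 \sqrt{7} \approx 4.2288$)
$K^{2} = \left(-9 + 5 \sqrt{7}\right)^{2}$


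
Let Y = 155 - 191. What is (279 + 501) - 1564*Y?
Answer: 57084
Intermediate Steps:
Y = -36
(279 + 501) - 1564*Y = (279 + 501) - 1564*(-36) = 780 + 56304 = 57084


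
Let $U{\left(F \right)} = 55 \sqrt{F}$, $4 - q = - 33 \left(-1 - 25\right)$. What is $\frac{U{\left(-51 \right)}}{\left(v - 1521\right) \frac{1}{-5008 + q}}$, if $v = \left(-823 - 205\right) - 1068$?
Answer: $\frac{322410 i \sqrt{51}}{3617} \approx 636.57 i$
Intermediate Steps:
$v = -2096$ ($v = -1028 - 1068 = -2096$)
$q = -854$ ($q = 4 - - 33 \left(-1 - 25\right) = 4 - \left(-33\right) \left(-26\right) = 4 - 858 = -854$)
$\frac{U{\left(-51 \right)}}{\left(v - 1521\right) \frac{1}{-5008 + q}} = \frac{55 \sqrt{-51}}{\left(-2096 - 1521\right) \frac{1}{-5008 - 854}} = \frac{55 i \sqrt{51}}{\left(-3617\right) \frac{1}{-5862}} = \frac{55 i \sqrt{51}}{\left(-3617\right) \left(- \frac{1}{5862}\right)} = \frac{55 i \sqrt{51}}{\frac{3617}{5862}} = 55 i \sqrt{51} \cdot \frac{5862}{3617} = \frac{322410 i \sqrt{51}}{3617}$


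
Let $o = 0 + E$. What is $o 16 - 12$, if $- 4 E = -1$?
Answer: $-8$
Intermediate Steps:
$E = \frac{1}{4}$ ($E = \left(- \frac{1}{4}\right) \left(-1\right) = \frac{1}{4} \approx 0.25$)
$o = \frac{1}{4}$ ($o = 0 + \frac{1}{4} = \frac{1}{4} \approx 0.25$)
$o 16 - 12 = \frac{1}{4} \cdot 16 - 12 = 4 - 12 = -8$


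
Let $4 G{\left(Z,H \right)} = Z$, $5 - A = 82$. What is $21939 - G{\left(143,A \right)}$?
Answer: $\frac{87613}{4} \approx 21903.0$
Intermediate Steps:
$A = -77$ ($A = 5 - 82 = -77$)
$G{\left(Z,H \right)} = \frac{Z}{4}$
$21939 - G{\left(143,A \right)} = 21939 - \frac{1}{4} \cdot 143 = 21939 - \frac{143}{4} = \frac{87613}{4}$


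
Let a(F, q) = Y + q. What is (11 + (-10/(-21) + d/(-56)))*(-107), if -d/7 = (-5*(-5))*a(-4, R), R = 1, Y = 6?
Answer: -599521/168 ≈ -3568.6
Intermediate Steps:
a(F, q) = 6 + q
d = -1225 (d = -7*(-5*(-5))*(6 + 1) = -175*7 = -7*175 = -1225)
(11 + (-10/(-21) + d/(-56)))*(-107) = (11 + (-10/(-21) - 1225/(-56)))*(-107) = (11 + (-10*(-1/21) - 1225*(-1/56)))*(-107) = (11 + (10/21 + 175/8))*(-107) = (11 + 3755/168)*(-107) = (5603/168)*(-107) = -599521/168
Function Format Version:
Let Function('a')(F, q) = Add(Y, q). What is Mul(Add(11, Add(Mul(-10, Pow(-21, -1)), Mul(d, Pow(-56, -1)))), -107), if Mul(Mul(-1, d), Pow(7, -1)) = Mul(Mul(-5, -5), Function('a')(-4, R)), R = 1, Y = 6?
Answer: Rational(-599521, 168) ≈ -3568.6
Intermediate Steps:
Function('a')(F, q) = Add(6, q)
d = -1225 (d = Mul(-7, Mul(Mul(-5, -5), Add(6, 1))) = Mul(-7, Mul(25, 7)) = Mul(-7, 175) = -1225)
Mul(Add(11, Add(Mul(-10, Pow(-21, -1)), Mul(d, Pow(-56, -1)))), -107) = Mul(Add(11, Add(Mul(-10, Pow(-21, -1)), Mul(-1225, Pow(-56, -1)))), -107) = Mul(Add(11, Add(Mul(-10, Rational(-1, 21)), Mul(-1225, Rational(-1, 56)))), -107) = Mul(Add(11, Add(Rational(10, 21), Rational(175, 8))), -107) = Mul(Add(11, Rational(3755, 168)), -107) = Mul(Rational(5603, 168), -107) = Rational(-599521, 168)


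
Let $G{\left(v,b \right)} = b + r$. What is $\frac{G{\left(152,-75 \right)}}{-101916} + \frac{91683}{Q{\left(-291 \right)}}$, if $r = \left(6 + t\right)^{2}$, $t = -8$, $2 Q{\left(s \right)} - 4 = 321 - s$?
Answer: $\frac{583999156}{1961883} \approx 297.67$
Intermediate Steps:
$Q{\left(s \right)} = \frac{325}{2} - \frac{s}{2}$ ($Q{\left(s \right)} = 2 + \frac{321 - s}{2} = 2 - \left(- \frac{321}{2} + \frac{s}{2}\right) = \frac{325}{2} - \frac{s}{2}$)
$r = 4$ ($r = \left(6 - 8\right)^{2} = \left(-2\right)^{2} = 4$)
$G{\left(v,b \right)} = 4 + b$ ($G{\left(v,b \right)} = b + 4 = 4 + b$)
$\frac{G{\left(152,-75 \right)}}{-101916} + \frac{91683}{Q{\left(-291 \right)}} = \frac{4 - 75}{-101916} + \frac{91683}{\frac{325}{2} - - \frac{291}{2}} = \left(-71\right) \left(- \frac{1}{101916}\right) + \frac{91683}{\frac{325}{2} + \frac{291}{2}} = \frac{71}{101916} + \frac{91683}{308} = \frac{583999156}{1961883}$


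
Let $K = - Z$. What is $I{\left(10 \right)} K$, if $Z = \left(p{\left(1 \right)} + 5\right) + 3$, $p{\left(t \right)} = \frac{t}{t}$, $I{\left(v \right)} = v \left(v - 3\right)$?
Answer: $-630$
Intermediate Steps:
$I{\left(v \right)} = v \left(-3 + v\right)$
$p{\left(t \right)} = 1$
$Z = 9$ ($Z = \left(1 + 5\right) + 3 = 6 + 3 = 9$)
$K = -9$ ($K = \left(-1\right) 9 = -9$)
$I{\left(10 \right)} K = 10 \left(-3 + 10\right) \left(-9\right) = 10 \cdot 7 \left(-9\right) = 70 \left(-9\right) = -630$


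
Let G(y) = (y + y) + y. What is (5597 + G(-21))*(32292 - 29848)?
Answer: 13525096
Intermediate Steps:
G(y) = 3*y (G(y) = 2*y + y = 3*y)
(5597 + G(-21))*(32292 - 29848) = (5597 + 3*(-21))*(32292 - 29848) = (5597 - 63)*2444 = 5534*2444 = 13525096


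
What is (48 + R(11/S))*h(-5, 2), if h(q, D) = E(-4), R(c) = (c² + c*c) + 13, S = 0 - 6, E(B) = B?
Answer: -2438/9 ≈ -270.89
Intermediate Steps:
S = -6
R(c) = 13 + 2*c² (R(c) = (c² + c²) + 13 = 2*c² + 13 = 13 + 2*c²)
h(q, D) = -4
(48 + R(11/S))*h(-5, 2) = (48 + (13 + 2*(11/(-6))²))*(-4) = (48 + (13 + 2*(11*(-⅙))²))*(-4) = (48 + (13 + 2*(-11/6)²))*(-4) = (48 + (13 + 2*(121/36)))*(-4) = (48 + (13 + 121/18))*(-4) = (48 + 355/18)*(-4) = (1219/18)*(-4) = -2438/9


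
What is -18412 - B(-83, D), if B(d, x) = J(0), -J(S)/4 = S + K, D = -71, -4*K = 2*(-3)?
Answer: -18406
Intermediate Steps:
K = 3/2 (K = -(-3)/2 = -1/4*(-6) = 3/2 ≈ 1.5000)
J(S) = -6 - 4*S (J(S) = -4*(S + 3/2) = -4*(3/2 + S) = -6 - 4*S)
B(d, x) = -6 (B(d, x) = -6 - 4*0 = -6 + 0 = -6)
-18412 - B(-83, D) = -18412 - 1*(-6) = -18412 + 6 = -18406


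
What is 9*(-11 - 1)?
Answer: -108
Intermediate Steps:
9*(-11 - 1) = 9*(-12) = -108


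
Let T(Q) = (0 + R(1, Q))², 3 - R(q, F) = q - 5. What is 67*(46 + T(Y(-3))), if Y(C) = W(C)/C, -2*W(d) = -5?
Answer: 6365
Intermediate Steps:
W(d) = 5/2 (W(d) = -½*(-5) = 5/2)
R(q, F) = 8 - q (R(q, F) = 3 - (q - 5) = 3 - (-5 + q) = 3 + (5 - q) = 8 - q)
Y(C) = 5/(2*C)
T(Q) = 49 (T(Q) = (0 + (8 - 1*1))² = (0 + (8 - 1))² = (0 + 7)² = 7² = 49)
67*(46 + T(Y(-3))) = 67*(46 + 49) = 67*95 = 6365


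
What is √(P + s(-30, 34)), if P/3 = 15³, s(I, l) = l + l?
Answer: √10193 ≈ 100.96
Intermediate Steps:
s(I, l) = 2*l
P = 10125 (P = 3*15³ = 3*3375 = 10125)
√(P + s(-30, 34)) = √(10125 + 2*34) = √(10125 + 68) = √10193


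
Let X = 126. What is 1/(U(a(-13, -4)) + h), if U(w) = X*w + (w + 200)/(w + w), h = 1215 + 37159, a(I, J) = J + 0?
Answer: 2/75691 ≈ 2.6423e-5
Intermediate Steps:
a(I, J) = J
h = 38374
U(w) = 126*w + (200 + w)/(2*w) (U(w) = 126*w + (w + 200)/(w + w) = 126*w + (200 + w)/((2*w)) = 126*w + (200 + w)*(1/(2*w)) = 126*w + (200 + w)/(2*w))
1/(U(a(-13, -4)) + h) = 1/((½ + 100/(-4) + 126*(-4)) + 38374) = 1/((½ + 100*(-¼) - 504) + 38374) = 1/((½ - 25 - 504) + 38374) = 1/(-1057/2 + 38374) = 1/(75691/2) = 2/75691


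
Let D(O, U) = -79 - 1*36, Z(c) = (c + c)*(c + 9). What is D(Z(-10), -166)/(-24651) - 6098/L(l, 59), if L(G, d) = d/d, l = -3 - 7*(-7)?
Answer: -150321683/24651 ≈ -6098.0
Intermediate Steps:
Z(c) = 2*c*(9 + c) (Z(c) = (2*c)*(9 + c) = 2*c*(9 + c))
l = 46 (l = -3 + 49 = 46)
L(G, d) = 1
D(O, U) = -115 (D(O, U) = -79 - 36 = -115)
D(Z(-10), -166)/(-24651) - 6098/L(l, 59) = -115/(-24651) - 6098/1 = -115*(-1/24651) - 6098*1 = 115/24651 - 6098 = -150321683/24651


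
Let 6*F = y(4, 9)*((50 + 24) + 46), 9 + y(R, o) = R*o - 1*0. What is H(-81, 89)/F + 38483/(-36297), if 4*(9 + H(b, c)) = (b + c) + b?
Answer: -9675517/8711280 ≈ -1.1107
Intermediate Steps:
H(b, c) = -9 + b/2 + c/4 (H(b, c) = -9 + ((b + c) + b)/4 = -9 + (c + 2*b)/4 = -9 + (b/2 + c/4) = -9 + b/2 + c/4)
y(R, o) = -9 + R*o (y(R, o) = -9 + (R*o - 1*0) = -9 + (R*o + 0) = -9 + R*o)
F = 540 (F = ((-9 + 4*9)*((50 + 24) + 46))/6 = ((-9 + 36)*(74 + 46))/6 = (27*120)/6 = (⅙)*3240 = 540)
H(-81, 89)/F + 38483/(-36297) = (-9 + (½)*(-81) + (¼)*89)/540 + 38483/(-36297) = (-9 - 81/2 + 89/4)*(1/540) + 38483*(-1/36297) = -109/4*1/540 - 38483/36297 = -109/2160 - 38483/36297 = -9675517/8711280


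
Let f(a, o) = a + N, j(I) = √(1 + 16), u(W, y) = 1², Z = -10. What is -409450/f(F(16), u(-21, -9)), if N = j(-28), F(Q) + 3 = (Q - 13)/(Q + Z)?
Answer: -4094500/43 - 1637800*√17/43 ≈ -2.5226e+5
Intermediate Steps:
u(W, y) = 1
F(Q) = -3 + (-13 + Q)/(-10 + Q) (F(Q) = -3 + (Q - 13)/(Q - 10) = -3 + (-13 + Q)/(-10 + Q))
j(I) = √17
N = √17 ≈ 4.1231
f(a, o) = a + √17
-409450/f(F(16), u(-21, -9)) = -409450/((17 - 2*16)/(-10 + 16) + √17) = -409450/((17 - 32)/6 + √17) = -409450/((⅙)*(-15) + √17) = -409450/(-5/2 + √17)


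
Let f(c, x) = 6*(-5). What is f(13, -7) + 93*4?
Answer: 342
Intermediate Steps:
f(c, x) = -30
f(13, -7) + 93*4 = -30 + 93*4 = -30 + 372 = 342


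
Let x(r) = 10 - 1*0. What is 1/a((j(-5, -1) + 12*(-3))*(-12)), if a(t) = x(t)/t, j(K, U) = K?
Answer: 246/5 ≈ 49.200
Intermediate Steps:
x(r) = 10 (x(r) = 10 + 0 = 10)
a(t) = 10/t
1/a((j(-5, -1) + 12*(-3))*(-12)) = 1/(10/(((-5 + 12*(-3))*(-12)))) = 1/(10/(((-5 - 36)*(-12)))) = 1/(10/((-41*(-12)))) = 1/(10/492) = 1/(10*(1/492)) = 1/(5/246) = 246/5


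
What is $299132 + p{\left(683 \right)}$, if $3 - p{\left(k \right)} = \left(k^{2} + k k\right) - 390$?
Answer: $-633453$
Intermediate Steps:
$p{\left(k \right)} = 393 - 2 k^{2}$ ($p{\left(k \right)} = 3 - \left(\left(k^{2} + k k\right) - 390\right) = 3 - \left(\left(k^{2} + k^{2}\right) - 390\right) = 3 - \left(2 k^{2} - 390\right) = 3 - \left(-390 + 2 k^{2}\right) = 393 - 2 k^{2}$)
$299132 + p{\left(683 \right)} = 299132 + \left(393 - 2 \cdot 683^{2}\right) = 299132 + \left(393 - 932978\right) = 299132 - 932585 = -633453$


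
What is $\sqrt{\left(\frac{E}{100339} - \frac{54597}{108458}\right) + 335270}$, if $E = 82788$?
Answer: $\frac{\sqrt{39706154791789608237721382}}{10882567262} \approx 579.03$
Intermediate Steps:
$\sqrt{\left(\frac{E}{100339} - \frac{54597}{108458}\right) + 335270} = \sqrt{\left(\frac{82788}{100339} - \frac{54597}{108458}\right) + 335270} = \sqrt{\frac{3500812521}{10882567262} + 335270} = \sqrt{\frac{3648601826743261}{10882567262}} = \frac{\sqrt{39706154791789608237721382}}{10882567262}$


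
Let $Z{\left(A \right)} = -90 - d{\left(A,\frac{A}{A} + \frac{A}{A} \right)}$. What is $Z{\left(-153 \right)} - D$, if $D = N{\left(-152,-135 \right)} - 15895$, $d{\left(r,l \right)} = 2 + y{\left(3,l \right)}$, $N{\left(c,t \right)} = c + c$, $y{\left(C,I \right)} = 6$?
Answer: $16101$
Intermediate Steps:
$N{\left(c,t \right)} = 2 c$
$d{\left(r,l \right)} = 8$ ($d{\left(r,l \right)} = 2 + 6 = 8$)
$Z{\left(A \right)} = -98$ ($Z{\left(A \right)} = -90 - 8 = -98$)
$D = -16199$ ($D = 2 \left(-152\right) - 15895 = -304 - 15895 = -16199$)
$Z{\left(-153 \right)} - D = -98 - -16199 = -98 + 16199 = 16101$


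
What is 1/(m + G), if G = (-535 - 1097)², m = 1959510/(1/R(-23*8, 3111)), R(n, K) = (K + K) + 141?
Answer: 1/12471025554 ≈ 8.0186e-11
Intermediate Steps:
R(n, K) = 141 + 2*K (R(n, K) = 2*K + 141 = 141 + 2*K)
m = 12468362130 (m = 1959510/(1/(141 + 2*3111)) = 1959510/(1/(141 + 6222)) = 1959510/(1/6363) = 1959510*6363 = 12468362130)
G = 2663424 (G = (-1632)² = 2663424)
1/(m + G) = 1/(12468362130 + 2663424) = 1/12471025554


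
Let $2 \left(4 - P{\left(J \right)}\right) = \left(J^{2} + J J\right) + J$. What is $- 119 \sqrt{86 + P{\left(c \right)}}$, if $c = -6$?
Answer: $- 119 \sqrt{57} \approx -898.43$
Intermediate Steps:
$P{\left(J \right)} = 4 - J^{2} - \frac{J}{2}$ ($P{\left(J \right)} = 4 - \frac{\left(J^{2} + J J\right) + J}{2} = 4 - \frac{\left(J^{2} + J^{2}\right) + J}{2} = 4 - \frac{2 J^{2} + J}{2} = 4 - \frac{J + 2 J^{2}}{2} = 4 - \left(J^{2} + \frac{J}{2}\right) = 4 - J^{2} - \frac{J}{2}$)
$- 119 \sqrt{86 + P{\left(c \right)}} = - 119 \sqrt{86 - 29} = - 119 \sqrt{57}$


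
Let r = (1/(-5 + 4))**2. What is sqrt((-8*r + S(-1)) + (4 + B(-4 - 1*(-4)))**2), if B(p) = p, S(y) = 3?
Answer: sqrt(11) ≈ 3.3166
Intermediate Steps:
r = 1 (r = (1/(-1))**2 = (-1)**2 = 1)
sqrt((-8*r + S(-1)) + (4 + B(-4 - 1*(-4)))**2) = sqrt((-8*1 + 3) + (4 + (-4 - 1*(-4)))**2) = sqrt((-8 + 3) + (4 + (-4 + 4))**2) = sqrt(-5 + (4 + 0)**2) = sqrt(-5 + 4**2) = sqrt(-5 + 16) = sqrt(11)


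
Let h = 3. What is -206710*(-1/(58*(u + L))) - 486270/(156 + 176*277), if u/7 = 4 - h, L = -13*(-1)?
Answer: 238642487/1418332 ≈ 168.26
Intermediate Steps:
L = 13
u = 7 (u = 7*(4 - 1*3) = 7*(4 - 3) = 7*1 = 7)
-206710*(-1/(58*(u + L))) - 486270/(156 + 176*277) = -206710*(-1/(58*(7 + 13))) - 486270/(156 + 176*277) = -206710/(20*(-58)) - 486270/(156 + 48752) = -206710/(-1160) - 486270/48908 = -206710*(-1/1160) - 486270*1/48908 = 20671/116 - 243135/24454 = 238642487/1418332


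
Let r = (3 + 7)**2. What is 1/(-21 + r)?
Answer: 1/79 ≈ 0.012658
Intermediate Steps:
r = 100 (r = 10**2 = 100)
1/(-21 + r) = 1/(-21 + 100) = 1/79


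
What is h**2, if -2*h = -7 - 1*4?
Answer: 121/4 ≈ 30.250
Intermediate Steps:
h = 11/2 (h = -(-7 - 1*4)/2 = -(-7 - 4)/2 = -1/2*(-11) = 11/2 ≈ 5.5000)
h**2 = (11/2)**2 = 121/4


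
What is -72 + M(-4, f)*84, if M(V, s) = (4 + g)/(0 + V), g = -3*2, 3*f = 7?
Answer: -30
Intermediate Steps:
f = 7/3 (f = (1/3)*7 = 7/3 ≈ 2.3333)
g = -6
M(V, s) = -2/V (M(V, s) = (4 - 6)/(0 + V) = -2/V)
-72 + M(-4, f)*84 = -72 - 2/(-4)*84 = -72 - 2*(-1/4)*84 = -72 + (1/2)*84 = -72 + 42 = -30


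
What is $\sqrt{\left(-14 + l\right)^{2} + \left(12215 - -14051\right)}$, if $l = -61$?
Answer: $\sqrt{31891} \approx 178.58$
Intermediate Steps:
$\sqrt{\left(-14 + l\right)^{2} + \left(12215 - -14051\right)} = \sqrt{\left(-14 - 61\right)^{2} + \left(12215 - -14051\right)} = \sqrt{\left(-75\right)^{2} + \left(12215 + 14051\right)} = \sqrt{5625 + 26266} = \sqrt{31891}$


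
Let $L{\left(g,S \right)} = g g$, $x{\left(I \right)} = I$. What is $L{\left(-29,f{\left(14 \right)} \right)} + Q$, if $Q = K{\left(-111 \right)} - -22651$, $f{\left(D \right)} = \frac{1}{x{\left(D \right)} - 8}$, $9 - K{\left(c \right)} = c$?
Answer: $23612$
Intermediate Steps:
$K{\left(c \right)} = 9 - c$
$f{\left(D \right)} = \frac{1}{-8 + D}$ ($f{\left(D \right)} = \frac{1}{D - 8} = \frac{1}{-8 + D}$)
$L{\left(g,S \right)} = g^{2}$
$Q = 22771$ ($Q = \left(9 - -111\right) - -22651 = \left(9 + 111\right) + 22651 = 120 + 22651 = 22771$)
$L{\left(-29,f{\left(14 \right)} \right)} + Q = \left(-29\right)^{2} + 22771 = 841 + 22771 = 23612$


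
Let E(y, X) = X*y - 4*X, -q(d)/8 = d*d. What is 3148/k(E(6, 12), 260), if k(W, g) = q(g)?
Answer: -787/135200 ≈ -0.0058210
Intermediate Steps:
q(d) = -8*d² (q(d) = -8*d*d = -8*d²)
E(y, X) = -4*X + X*y
k(W, g) = -8*g²
3148/k(E(6, 12), 260) = 3148/((-8*260²)) = 3148/((-8*67600)) = 3148/(-540800) = 3148*(-1/540800) = -787/135200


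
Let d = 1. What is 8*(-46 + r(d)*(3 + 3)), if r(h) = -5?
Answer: -608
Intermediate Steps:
8*(-46 + r(d)*(3 + 3)) = 8*(-46 - 5*(3 + 3)) = 8*(-46 - 5*6) = 8*(-46 - 30) = 8*(-76) = -608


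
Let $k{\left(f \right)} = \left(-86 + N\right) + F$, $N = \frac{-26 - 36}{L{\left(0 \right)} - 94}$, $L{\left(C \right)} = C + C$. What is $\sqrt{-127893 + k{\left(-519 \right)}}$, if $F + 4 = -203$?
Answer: $\frac{11 i \sqrt{2340177}}{47} \approx 358.03 i$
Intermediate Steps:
$F = -207$ ($F = -4 - 203 = -207$)
$L{\left(C \right)} = 2 C$
$N = \frac{31}{47}$ ($N = \frac{-26 - 36}{2 \cdot 0 - 94} = - \frac{62}{0 - 94} = - \frac{62}{-94} = \left(-62\right) \left(- \frac{1}{94}\right) = \frac{31}{47} \approx 0.65957$)
$k{\left(f \right)} = - \frac{13740}{47}$ ($k{\left(f \right)} = \left(-86 + \frac{31}{47}\right) - 207 = - \frac{4011}{47} - 207 = - \frac{13740}{47}$)
$\sqrt{-127893 + k{\left(-519 \right)}} = \sqrt{-127893 - \frac{13740}{47}} = \sqrt{- \frac{6024711}{47}} = \frac{11 i \sqrt{2340177}}{47}$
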